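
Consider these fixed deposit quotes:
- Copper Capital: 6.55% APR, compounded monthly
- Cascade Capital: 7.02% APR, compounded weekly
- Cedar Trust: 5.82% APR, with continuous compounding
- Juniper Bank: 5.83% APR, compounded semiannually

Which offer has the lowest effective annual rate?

Copper Capital: (1 + 0.0655/12)^12 − 1 = 6.750%
Cascade Capital: (1 + 0.0702/52)^52 − 1 = 7.267%
Cedar Trust: e^0.0582 − 1 = 5.993%
Juniper Bank: (1 + 0.0583/2)^2 − 1 = 5.915%
The lowest effective annual rate is Juniper Bank at 5.915%.

Juniper Bank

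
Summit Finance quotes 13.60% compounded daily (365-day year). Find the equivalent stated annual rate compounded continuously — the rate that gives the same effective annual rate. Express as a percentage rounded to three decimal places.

EAR = (1 + 0.1360/365)^365 − 1 = 0.145653.
Equivalent continuous rate: r = ln(1 + 0.145653) = 0.135975 = 13.597%.

13.597%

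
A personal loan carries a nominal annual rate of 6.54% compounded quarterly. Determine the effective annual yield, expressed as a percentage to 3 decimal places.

6.702%

EAR = (1 + 0.0654/4)^4 − 1.
= 1.067021 − 1 = 6.702%.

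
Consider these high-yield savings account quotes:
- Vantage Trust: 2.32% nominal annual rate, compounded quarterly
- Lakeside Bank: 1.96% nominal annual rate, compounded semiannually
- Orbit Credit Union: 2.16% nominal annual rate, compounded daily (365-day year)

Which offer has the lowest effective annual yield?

Lakeside Bank

Vantage Trust: (1 + 0.0232/4)^4 − 1 = 2.340%
Lakeside Bank: (1 + 0.0196/2)^2 − 1 = 1.970%
Orbit Credit Union: (1 + 0.0216/365)^365 − 1 = 2.183%
The lowest effective annual rate is Lakeside Bank at 1.970%.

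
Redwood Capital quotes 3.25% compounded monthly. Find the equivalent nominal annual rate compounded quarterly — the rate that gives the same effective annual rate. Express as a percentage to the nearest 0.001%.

EAR = (1 + 0.0325/12)^12 − 1 = 0.032989.
Solve (1 + r/4)^4 = 1.032989: r/4 = 1.032989^(1/4) − 1 = 0.008147, so r = 0.032588 = 3.259%.

3.259%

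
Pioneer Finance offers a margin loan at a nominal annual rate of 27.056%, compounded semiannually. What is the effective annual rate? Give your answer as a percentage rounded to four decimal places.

28.8861%

EAR = (1 + 0.27056/2)^2 − 1.
= (1 + 0.135280)^2 − 1 = 1.288861 − 1 = 28.8861%.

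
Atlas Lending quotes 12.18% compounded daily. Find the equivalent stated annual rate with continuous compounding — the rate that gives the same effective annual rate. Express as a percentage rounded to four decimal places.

EAR = (1 + 0.1218/365)^365 − 1 = 0.129505.
Equivalent continuous rate: r = ln(1 + 0.129505) = 0.121780 = 12.1780%.

12.1780%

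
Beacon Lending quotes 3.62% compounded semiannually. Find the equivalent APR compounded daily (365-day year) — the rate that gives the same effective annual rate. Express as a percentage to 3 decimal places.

EAR = (1 + 0.0362/2)^2 − 1 = 0.036528.
Solve (1 + r/365)^365 = 1.036528: r/365 = 1.036528^(1/365) − 1 = 0.000098, so r = 0.035878 = 3.588%.

3.588%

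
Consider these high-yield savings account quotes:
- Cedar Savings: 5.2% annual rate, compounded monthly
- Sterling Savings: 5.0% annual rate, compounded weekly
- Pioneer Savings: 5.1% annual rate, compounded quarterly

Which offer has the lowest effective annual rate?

Cedar Savings: (1 + 0.052/12)^12 − 1 = 5.326%
Sterling Savings: (1 + 0.050/52)^52 − 1 = 5.125%
Pioneer Savings: (1 + 0.051/4)^4 − 1 = 5.198%
The lowest effective annual rate is Sterling Savings at 5.125%.

Sterling Savings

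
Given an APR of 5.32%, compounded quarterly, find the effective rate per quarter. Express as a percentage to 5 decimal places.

With a nominal annual rate compounded quarterly, the periodic rate is the nominal rate divided by 4.
i = 0.0532 / 4 = 0.0133000 = 1.33000%.

1.33000%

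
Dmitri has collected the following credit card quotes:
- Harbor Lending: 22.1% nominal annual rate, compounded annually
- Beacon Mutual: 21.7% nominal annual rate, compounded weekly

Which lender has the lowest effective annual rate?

Harbor Lending

Harbor Lending: compounded annually, EAR = 22.100%
Beacon Mutual: (1 + 0.217/52)^52 − 1 = 24.178%
The lowest effective annual rate is Harbor Lending at 22.100%.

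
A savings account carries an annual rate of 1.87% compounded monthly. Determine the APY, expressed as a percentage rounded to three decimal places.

1.886%

EAR = (1 + 0.0187/12)^12 − 1.
= (1 + 0.001558)^12 − 1 = 1.018861 − 1 = 1.886%.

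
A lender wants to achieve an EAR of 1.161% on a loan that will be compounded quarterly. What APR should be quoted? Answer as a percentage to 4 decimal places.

1.1560%

(1 + r/4)^4 − 1 = 0.01161, so 1 + r/4 = 1.01161^(1/4).
r/4 = 0.002890, so r = 0.011560 = 1.1560%.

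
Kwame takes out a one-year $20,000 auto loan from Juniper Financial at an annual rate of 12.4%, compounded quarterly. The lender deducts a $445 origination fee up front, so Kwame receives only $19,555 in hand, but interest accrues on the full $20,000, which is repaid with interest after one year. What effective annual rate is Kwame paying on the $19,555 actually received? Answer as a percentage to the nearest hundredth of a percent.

Amount owed after one year: 20,000 × (1 + 0.124/4)^4 = 20,000 × 1.129886 = $22,597.72.
Effective rate on net proceeds: 22,597.72 / 19,555 − 1 = 0.155598 = 15.56%.

15.56%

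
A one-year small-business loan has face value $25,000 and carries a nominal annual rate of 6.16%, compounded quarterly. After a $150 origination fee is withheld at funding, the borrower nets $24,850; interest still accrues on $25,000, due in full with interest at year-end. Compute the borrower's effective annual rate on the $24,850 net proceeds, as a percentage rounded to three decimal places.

6.945%

Amount owed after one year: 25,000 × (1 + 0.0616/4)^4 = 25,000 × 1.063038 = $26,575.94.
Effective rate on net proceeds: 26,575.94 / 24,850 − 1 = 0.069454 = 6.945%.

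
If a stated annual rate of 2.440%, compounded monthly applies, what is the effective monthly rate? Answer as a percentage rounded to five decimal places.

0.20333%

With a nominal annual rate compounded monthly, the periodic rate is the nominal rate divided by 12.
i = 0.02440 / 12 = 0.0020333 = 0.20333%.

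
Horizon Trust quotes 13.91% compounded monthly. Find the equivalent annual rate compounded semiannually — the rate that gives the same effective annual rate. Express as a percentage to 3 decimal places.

EAR = (1 + 0.1391/12)^12 − 1 = 0.148320.
Solve (1 + r/2)^2 = 1.148320: r/2 = 1.148320^(1/2) − 1 = 0.071597, so r = 0.143194 = 14.319%.

14.319%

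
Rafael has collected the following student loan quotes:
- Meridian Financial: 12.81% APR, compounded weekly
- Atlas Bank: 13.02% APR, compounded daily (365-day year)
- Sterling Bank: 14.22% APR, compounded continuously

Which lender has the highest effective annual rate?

Meridian Financial: (1 + 0.1281/52)^52 − 1 = 13.649%
Atlas Bank: (1 + 0.1302/365)^365 − 1 = 13.903%
Sterling Bank: e^0.1422 − 1 = 15.281%
The highest effective annual rate is Sterling Bank at 15.281%.

Sterling Bank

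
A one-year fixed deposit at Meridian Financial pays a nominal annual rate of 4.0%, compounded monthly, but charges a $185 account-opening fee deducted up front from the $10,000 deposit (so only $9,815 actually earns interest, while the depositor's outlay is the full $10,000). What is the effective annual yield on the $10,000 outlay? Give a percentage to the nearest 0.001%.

2.149%

Value after one year: 9,815 × (1 + 0.040/12)^12 = 9,815 × 1.040742 = $10,214.88.
Effective yield on the $10,000 outlay: 10,214.88 / 10,000 − 1 = 0.021488 = 2.149%.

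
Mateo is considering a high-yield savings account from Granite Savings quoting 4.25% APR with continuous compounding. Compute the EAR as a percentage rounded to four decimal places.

With continuous compounding, EAR = e^0.0425 − 1.
e^0.0425 = 1.043416, so EAR = 0.043416 = 4.3416%.

4.3416%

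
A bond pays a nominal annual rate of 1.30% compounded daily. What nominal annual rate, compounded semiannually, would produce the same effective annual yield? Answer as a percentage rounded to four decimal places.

1.3042%

EAR = (1 + 0.0130/365)^365 − 1 = 0.013085.
Solve (1 + r/2)^2 = 1.013085: r/2 = 1.013085^(1/2) − 1 = 0.006521, so r = 0.013042 = 1.3042%.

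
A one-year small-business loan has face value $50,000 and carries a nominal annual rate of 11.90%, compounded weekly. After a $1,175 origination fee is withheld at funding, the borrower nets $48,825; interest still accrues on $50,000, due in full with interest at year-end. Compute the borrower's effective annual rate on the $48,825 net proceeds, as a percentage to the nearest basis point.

15.33%

Amount owed after one year: 50,000 × (1 + 0.1190/52)^52 = 50,000 × 1.126217 = $56,310.84.
Effective rate on net proceeds: 56,310.84 / 48,825 − 1 = 0.153320 = 15.33%.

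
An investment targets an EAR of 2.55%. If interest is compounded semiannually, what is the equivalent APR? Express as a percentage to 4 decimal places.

(1 + r/2)^2 − 1 = 0.0255, so 1 + r/2 = 1.0255^(1/2).
r/2 = 0.012670, so r = 0.025339 = 2.5339%.

2.5339%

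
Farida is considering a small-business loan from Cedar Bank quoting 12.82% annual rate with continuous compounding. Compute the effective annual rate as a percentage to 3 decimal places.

13.678%

With continuous compounding, EAR = e^0.1282 − 1.
e^0.1282 = 1.136780, so EAR = 0.136780 = 13.678%.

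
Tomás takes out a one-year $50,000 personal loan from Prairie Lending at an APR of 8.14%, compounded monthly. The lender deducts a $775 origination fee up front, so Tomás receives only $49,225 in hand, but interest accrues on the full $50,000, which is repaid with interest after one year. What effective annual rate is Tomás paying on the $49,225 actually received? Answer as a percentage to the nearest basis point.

10.16%

Amount owed after one year: 50,000 × (1 + 0.0814/12)^12 = 50,000 × 1.084507 = $54,225.33.
Effective rate on net proceeds: 54,225.33 / 49,225 − 1 = 0.101581 = 10.16%.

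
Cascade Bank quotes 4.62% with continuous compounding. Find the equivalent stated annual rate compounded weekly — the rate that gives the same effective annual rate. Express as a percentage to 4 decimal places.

4.6221%

EAR under continuous compounding: e^0.0462 − 1 = 0.047284.
Solve (1 + r/52)^52 = 1.047284: r/52 = 1.047284^(1/52) − 1 = 0.000889, so r = 0.046221 = 4.6221%.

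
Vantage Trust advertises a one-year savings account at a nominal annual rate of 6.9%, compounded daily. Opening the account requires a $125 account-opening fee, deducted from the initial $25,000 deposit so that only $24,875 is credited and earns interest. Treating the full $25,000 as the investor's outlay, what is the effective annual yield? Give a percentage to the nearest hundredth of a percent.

Value after one year: 24,875 × (1 + 0.069/365)^365 = 24,875 × 1.071429 = $26,651.80.
Effective yield on the $25,000 outlay: 26,651.80 / 25,000 − 1 = 0.066072 = 6.61%.

6.61%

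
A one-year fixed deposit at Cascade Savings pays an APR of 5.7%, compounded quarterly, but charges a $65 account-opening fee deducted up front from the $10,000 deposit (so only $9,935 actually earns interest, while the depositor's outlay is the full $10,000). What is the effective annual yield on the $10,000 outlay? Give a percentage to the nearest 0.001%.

Value after one year: 9,935 × (1 + 0.057/4)^4 = 9,935 × 1.058230 = $10,513.51.
Effective yield on the $10,000 outlay: 10,513.51 / 10,000 − 1 = 0.051351 = 5.135%.

5.135%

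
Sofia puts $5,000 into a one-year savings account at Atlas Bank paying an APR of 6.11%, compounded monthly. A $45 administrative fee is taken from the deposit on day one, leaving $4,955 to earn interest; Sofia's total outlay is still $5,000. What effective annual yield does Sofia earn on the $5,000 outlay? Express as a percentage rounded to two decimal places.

Value after one year: 4,955 × (1 + 0.0611/12)^12 = 4,955 × 1.062840 = $5,266.37.
Effective yield on the $5,000 outlay: 5,266.37 / 5,000 − 1 = 0.053275 = 5.33%.

5.33%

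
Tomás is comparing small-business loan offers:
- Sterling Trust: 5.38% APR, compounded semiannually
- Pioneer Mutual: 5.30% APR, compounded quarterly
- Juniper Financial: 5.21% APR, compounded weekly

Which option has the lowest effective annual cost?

Juniper Financial

Sterling Trust: (1 + 0.0538/2)^2 − 1 = 5.452%
Pioneer Mutual: (1 + 0.0530/4)^4 − 1 = 5.406%
Juniper Financial: (1 + 0.0521/52)^52 − 1 = 5.345%
The lowest effective annual rate is Juniper Financial at 5.345%.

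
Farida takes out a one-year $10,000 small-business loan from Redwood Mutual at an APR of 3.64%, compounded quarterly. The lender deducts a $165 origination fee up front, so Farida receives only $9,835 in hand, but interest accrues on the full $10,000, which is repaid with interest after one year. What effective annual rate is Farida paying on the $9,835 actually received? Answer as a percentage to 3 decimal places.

Amount owed after one year: 10,000 × (1 + 0.0364/4)^4 = 10,000 × 1.036900 = $10,369.00.
Effective rate on net proceeds: 10,369.00 / 9,835 − 1 = 0.054296 = 5.430%.

5.430%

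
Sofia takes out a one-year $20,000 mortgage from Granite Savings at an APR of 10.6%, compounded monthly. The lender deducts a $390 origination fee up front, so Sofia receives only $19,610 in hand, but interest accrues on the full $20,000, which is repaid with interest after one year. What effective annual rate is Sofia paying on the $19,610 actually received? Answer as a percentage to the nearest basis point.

13.34%

Amount owed after one year: 20,000 × (1 + 0.106/12)^12 = 20,000 × 1.111305 = $22,226.09.
Effective rate on net proceeds: 22,226.09 / 19,610 − 1 = 0.133406 = 13.34%.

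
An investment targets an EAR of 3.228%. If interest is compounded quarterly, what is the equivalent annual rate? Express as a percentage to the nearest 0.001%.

(1 + r/4)^4 − 1 = 0.03228, so 1 + r/4 = 1.03228^(1/4).
r/4 = 0.007974, so r = 0.031896 = 3.190%.

3.190%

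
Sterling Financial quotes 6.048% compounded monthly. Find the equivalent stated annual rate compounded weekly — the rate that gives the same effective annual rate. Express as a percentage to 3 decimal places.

6.036%

EAR = (1 + 0.06048/12)^12 − 1 = 0.062185.
Solve (1 + r/52)^52 = 1.062185: r/52 = 1.062185^(1/52) − 1 = 0.001161, so r = 0.060363 = 6.036%.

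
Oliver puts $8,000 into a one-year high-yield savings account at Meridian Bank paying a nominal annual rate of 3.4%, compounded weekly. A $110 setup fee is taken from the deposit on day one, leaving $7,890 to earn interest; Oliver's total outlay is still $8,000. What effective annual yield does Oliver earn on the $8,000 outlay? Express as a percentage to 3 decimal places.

Value after one year: 7,890 × (1 + 0.034/52)^52 = 7,890 × 1.034573 = $8,162.78.
Effective yield on the $8,000 outlay: 8,162.78 / 8,000 − 1 = 0.020348 = 2.035%.

2.035%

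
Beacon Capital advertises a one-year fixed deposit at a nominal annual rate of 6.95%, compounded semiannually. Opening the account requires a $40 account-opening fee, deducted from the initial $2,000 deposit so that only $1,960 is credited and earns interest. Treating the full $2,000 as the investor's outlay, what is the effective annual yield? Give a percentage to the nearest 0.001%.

4.929%

Value after one year: 1,960 × (1 + 0.0695/2)^2 = 1,960 × 1.070708 = $2,098.59.
Effective yield on the $2,000 outlay: 2,098.59 / 2,000 − 1 = 0.049293 = 4.929%.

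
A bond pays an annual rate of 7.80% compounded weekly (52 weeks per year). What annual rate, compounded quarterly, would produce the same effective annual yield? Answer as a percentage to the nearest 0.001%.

EAR = (1 + 0.0780/52)^52 − 1 = 0.081059.
Solve (1 + r/4)^4 = 1.081059: r/4 = 1.081059^(1/4) − 1 = 0.019676, so r = 0.078706 = 7.871%.

7.871%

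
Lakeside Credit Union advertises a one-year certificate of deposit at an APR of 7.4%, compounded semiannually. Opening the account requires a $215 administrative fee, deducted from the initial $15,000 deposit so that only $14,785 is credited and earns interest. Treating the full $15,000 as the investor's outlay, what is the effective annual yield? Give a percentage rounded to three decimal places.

5.996%

Value after one year: 14,785 × (1 + 0.074/2)^2 = 14,785 × 1.075369 = $15,899.33.
Effective yield on the $15,000 outlay: 15,899.33 / 15,000 − 1 = 0.059955 = 5.996%.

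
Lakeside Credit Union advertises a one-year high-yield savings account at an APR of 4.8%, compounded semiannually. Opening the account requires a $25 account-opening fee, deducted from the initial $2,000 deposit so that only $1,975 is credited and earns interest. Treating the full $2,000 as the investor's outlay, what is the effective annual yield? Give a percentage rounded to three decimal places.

Value after one year: 1,975 × (1 + 0.048/2)^2 = 1,975 × 1.048576 = $2,070.94.
Effective yield on the $2,000 outlay: 2,070.94 / 2,000 − 1 = 0.035469 = 3.547%.

3.547%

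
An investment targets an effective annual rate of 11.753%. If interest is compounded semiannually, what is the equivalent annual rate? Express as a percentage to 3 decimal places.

(1 + r/2)^2 − 1 = 0.11753, so 1 + r/2 = 1.11753^(1/2).
r/2 = 0.057133, so r = 0.114266 = 11.427%.

11.427%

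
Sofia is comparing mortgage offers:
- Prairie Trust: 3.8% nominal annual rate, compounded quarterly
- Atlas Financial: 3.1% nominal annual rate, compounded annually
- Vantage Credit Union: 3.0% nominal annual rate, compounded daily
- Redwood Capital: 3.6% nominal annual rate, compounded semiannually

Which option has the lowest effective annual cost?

Vantage Credit Union

Prairie Trust: (1 + 0.038/4)^4 − 1 = 3.854%
Atlas Financial: compounded annually, EAR = 3.100%
Vantage Credit Union: (1 + 0.030/365)^365 − 1 = 3.045%
Redwood Capital: (1 + 0.036/2)^2 − 1 = 3.632%
The lowest effective annual rate is Vantage Credit Union at 3.045%.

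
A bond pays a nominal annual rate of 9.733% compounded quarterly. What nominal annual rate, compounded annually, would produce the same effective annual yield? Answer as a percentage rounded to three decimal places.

EAR = (1 + 0.09733/4)^4 − 1 = 0.100940.
Compounded annually, the equivalent nominal rate is the EAR itself: 10.094%.

10.094%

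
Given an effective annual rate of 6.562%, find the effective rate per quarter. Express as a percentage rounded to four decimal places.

1.6016%

The per-quarter rate i satisfies (1 + i)^4 = 1 + 0.06562.
i = 1.06562^(1/4) − 1 = 0.0160161 = 1.6016%.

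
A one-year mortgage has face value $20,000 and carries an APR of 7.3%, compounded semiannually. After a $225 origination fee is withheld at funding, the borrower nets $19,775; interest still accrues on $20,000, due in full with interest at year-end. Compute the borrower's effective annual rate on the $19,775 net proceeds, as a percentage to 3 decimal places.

8.656%

Amount owed after one year: 20,000 × (1 + 0.073/2)^2 = 20,000 × 1.074332 = $21,486.64.
Effective rate on net proceeds: 21,486.64 / 19,775 − 1 = 0.086556 = 8.656%.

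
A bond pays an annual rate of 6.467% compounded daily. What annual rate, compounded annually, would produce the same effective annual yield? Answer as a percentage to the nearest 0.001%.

6.680%

EAR = (1 + 0.06467/365)^365 − 1 = 0.066801.
Compounded annually, the equivalent nominal rate is the EAR itself: 6.680%.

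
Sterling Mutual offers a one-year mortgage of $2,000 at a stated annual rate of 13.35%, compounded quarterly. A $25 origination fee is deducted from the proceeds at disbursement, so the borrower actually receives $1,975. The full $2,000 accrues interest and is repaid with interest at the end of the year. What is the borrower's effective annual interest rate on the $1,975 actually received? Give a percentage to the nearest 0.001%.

Amount owed after one year: 2,000 × (1 + 0.1335/4)^4 = 2,000 × 1.140333 = $2,280.67.
Effective rate on net proceeds: 2,280.67 / 1,975 − 1 = 0.154768 = 15.477%.

15.477%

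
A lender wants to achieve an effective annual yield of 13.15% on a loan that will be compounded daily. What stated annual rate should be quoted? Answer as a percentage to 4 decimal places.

12.3565%

(1 + r/365)^365 − 1 = 0.1315, so 1 + r/365 = 1.1315^(1/365).
r/365 = 0.000339, so r = 0.123565 = 12.3565%.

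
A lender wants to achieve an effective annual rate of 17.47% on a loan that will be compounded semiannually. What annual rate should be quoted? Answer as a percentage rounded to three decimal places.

(1 + r/2)^2 − 1 = 0.1747, so 1 + r/2 = 1.1747^(1/2).
r/2 = 0.083836, so r = 0.167672 = 16.767%.

16.767%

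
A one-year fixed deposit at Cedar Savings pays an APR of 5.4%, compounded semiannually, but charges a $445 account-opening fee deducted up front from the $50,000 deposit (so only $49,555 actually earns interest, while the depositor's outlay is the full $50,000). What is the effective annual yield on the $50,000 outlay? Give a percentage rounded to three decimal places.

4.534%

Value after one year: 49,555 × (1 + 0.054/2)^2 = 49,555 × 1.054729 = $52,267.10.
Effective yield on the $50,000 outlay: 52,267.10 / 50,000 − 1 = 0.045342 = 4.534%.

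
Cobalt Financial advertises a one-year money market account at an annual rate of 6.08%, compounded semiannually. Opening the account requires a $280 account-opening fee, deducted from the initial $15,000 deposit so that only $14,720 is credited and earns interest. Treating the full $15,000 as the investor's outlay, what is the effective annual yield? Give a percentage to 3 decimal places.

4.191%

Value after one year: 14,720 × (1 + 0.0608/2)^2 = 14,720 × 1.061724 = $15,628.58.
Effective yield on the $15,000 outlay: 15,628.58 / 15,000 − 1 = 0.041905 = 4.191%.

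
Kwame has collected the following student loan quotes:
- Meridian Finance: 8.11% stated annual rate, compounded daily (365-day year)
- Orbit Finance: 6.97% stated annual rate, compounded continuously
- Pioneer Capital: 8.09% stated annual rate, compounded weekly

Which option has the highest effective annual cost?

Meridian Finance

Meridian Finance: (1 + 0.0811/365)^365 − 1 = 8.447%
Orbit Finance: e^0.0697 − 1 = 7.219%
Pioneer Capital: (1 + 0.0809/52)^52 − 1 = 8.419%
The highest effective annual rate is Meridian Finance at 8.447%.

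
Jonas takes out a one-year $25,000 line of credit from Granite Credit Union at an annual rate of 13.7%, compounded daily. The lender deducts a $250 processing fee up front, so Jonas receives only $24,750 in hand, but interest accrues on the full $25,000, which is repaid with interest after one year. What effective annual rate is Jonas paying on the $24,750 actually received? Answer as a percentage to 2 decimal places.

Amount owed after one year: 25,000 × (1 + 0.137/365)^365 = 25,000 × 1.146799 = $28,669.97.
Effective rate on net proceeds: 28,669.97 / 24,750 − 1 = 0.158382 = 15.84%.

15.84%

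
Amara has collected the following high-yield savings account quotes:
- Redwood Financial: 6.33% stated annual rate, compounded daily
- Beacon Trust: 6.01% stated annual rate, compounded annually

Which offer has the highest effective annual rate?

Redwood Financial: (1 + 0.0633/365)^365 − 1 = 6.534%
Beacon Trust: compounded annually, EAR = 6.010%
The highest effective annual rate is Redwood Financial at 6.534%.

Redwood Financial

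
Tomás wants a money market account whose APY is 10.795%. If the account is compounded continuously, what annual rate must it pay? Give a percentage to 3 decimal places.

10.251%

Continuous: nominal r satisfies e^r − 1 = 0.10795.
r = ln(1 + 0.10795) = ln(1.10795) = 0.102511 = 10.251%.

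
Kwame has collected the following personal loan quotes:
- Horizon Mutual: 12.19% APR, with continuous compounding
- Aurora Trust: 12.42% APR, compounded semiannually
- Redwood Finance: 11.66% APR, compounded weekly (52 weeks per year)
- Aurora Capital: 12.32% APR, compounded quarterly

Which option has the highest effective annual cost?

Horizon Mutual

Horizon Mutual: e^0.1219 − 1 = 12.964%
Aurora Trust: (1 + 0.1242/2)^2 − 1 = 12.806%
Redwood Finance: (1 + 0.1166/52)^52 − 1 = 12.352%
Aurora Capital: (1 + 0.1232/4)^4 − 1 = 12.901%
The highest effective annual rate is Horizon Mutual at 12.964%.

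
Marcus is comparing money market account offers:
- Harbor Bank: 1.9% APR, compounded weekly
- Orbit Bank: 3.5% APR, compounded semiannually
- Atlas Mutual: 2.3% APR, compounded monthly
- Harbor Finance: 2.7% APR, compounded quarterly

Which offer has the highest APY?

Harbor Bank: (1 + 0.019/52)^52 − 1 = 1.918%
Orbit Bank: (1 + 0.035/2)^2 − 1 = 3.531%
Atlas Mutual: (1 + 0.023/12)^12 − 1 = 2.324%
Harbor Finance: (1 + 0.027/4)^4 − 1 = 2.727%
The highest effective annual rate is Orbit Bank at 3.531%.

Orbit Bank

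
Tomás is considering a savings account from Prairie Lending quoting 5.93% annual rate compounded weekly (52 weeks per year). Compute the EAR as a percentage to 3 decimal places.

6.106%

EAR = (1 + 0.0593/52)^52 − 1.
= (1 + 0.001140)^52 − 1 = 1.061058 − 1 = 6.106%.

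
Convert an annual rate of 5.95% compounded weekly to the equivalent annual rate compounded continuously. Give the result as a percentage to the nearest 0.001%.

5.947%

EAR = (1 + 0.0595/52)^52 − 1 = 0.061270.
Equivalent continuous rate: r = ln(1 + 0.061270) = 0.059466 = 5.947%.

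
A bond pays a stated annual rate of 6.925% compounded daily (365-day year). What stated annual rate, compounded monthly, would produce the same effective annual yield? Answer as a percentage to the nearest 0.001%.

6.944%

EAR = (1 + 0.06925/365)^365 − 1 = 0.071697.
Solve (1 + r/12)^12 = 1.071697: r/12 = 1.071697^(1/12) − 1 = 0.005787, so r = 0.069444 = 6.944%.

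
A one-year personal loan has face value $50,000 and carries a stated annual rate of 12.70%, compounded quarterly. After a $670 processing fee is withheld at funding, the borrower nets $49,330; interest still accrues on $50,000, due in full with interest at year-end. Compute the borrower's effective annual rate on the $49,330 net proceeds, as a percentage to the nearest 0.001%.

14.857%

Amount owed after one year: 50,000 × (1 + 0.1270/4)^4 = 50,000 × 1.133177 = $56,658.87.
Effective rate on net proceeds: 56,658.87 / 49,330 − 1 = 0.148568 = 14.857%.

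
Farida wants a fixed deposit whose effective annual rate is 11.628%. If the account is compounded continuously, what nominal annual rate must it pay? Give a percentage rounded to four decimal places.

11.0002%

Continuous: nominal r satisfies e^r − 1 = 0.11628.
r = ln(1 + 0.11628) = ln(1.11628) = 0.110002 = 11.0002%.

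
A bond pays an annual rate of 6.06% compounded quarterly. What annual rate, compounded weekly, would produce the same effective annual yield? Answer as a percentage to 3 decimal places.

EAR = (1 + 0.0606/4)^4 − 1 = 0.061991.
Solve (1 + r/52)^52 = 1.061991: r/52 = 1.061991^(1/52) − 1 = 0.001157, so r = 0.060180 = 6.018%.

6.018%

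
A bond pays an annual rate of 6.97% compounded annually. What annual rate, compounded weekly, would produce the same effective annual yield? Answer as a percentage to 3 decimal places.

Compounded annually, EAR = nominal = 0.069700.
Solve (1 + r/52)^52 = 1.069700: r/52 = 1.069700^(1/52) − 1 = 0.001297, so r = 0.067422 = 6.742%.

6.742%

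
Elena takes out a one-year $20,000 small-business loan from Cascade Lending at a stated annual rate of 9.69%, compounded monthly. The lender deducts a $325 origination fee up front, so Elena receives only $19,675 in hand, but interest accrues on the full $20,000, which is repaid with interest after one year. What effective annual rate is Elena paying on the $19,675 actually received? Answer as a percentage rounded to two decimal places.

11.95%

Amount owed after one year: 20,000 × (1 + 0.0969/12)^12 = 20,000 × 1.101322 = $22,026.43.
Effective rate on net proceeds: 22,026.43 / 19,675 − 1 = 0.119514 = 11.95%.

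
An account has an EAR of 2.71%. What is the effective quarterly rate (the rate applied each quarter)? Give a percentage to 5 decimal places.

0.67072%

The per-quarter rate i satisfies (1 + i)^4 = 1 + 0.0271.
i = 1.0271^(1/4) − 1 = 0.0067072 = 0.67072%.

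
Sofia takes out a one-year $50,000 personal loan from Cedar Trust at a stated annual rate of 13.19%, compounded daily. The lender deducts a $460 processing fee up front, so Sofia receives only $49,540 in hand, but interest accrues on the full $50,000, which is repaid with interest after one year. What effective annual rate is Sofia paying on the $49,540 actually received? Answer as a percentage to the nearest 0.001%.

15.156%

Amount owed after one year: 50,000 × (1 + 0.1319/365)^365 = 50,000 × 1.140967 = $57,048.35.
Effective rate on net proceeds: 57,048.35 / 49,540 − 1 = 0.151561 = 15.156%.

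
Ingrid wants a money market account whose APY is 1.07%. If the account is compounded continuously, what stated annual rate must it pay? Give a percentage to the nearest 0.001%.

Continuous: nominal r satisfies e^r − 1 = 0.0107.
r = ln(1 + 0.0107) = ln(1.0107) = 0.010643 = 1.064%.

1.064%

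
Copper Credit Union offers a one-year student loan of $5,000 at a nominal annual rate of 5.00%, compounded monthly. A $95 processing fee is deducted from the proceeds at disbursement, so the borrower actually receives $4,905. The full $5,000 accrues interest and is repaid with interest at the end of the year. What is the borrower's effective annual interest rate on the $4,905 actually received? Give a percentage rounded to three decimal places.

Amount owed after one year: 5,000 × (1 + 0.0500/12)^12 = 5,000 × 1.051162 = $5,255.81.
Effective rate on net proceeds: 5,255.81 / 4,905 − 1 = 0.071521 = 7.152%.

7.152%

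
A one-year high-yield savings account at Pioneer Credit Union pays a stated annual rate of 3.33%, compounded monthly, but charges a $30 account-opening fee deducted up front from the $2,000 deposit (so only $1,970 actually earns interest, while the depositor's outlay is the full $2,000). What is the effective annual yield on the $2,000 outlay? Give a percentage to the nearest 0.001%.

Value after one year: 1,970 × (1 + 0.0333/12)^12 = 1,970 × 1.033813 = $2,036.61.
Effective yield on the $2,000 outlay: 2,036.61 / 2,000 − 1 = 0.018306 = 1.831%.

1.831%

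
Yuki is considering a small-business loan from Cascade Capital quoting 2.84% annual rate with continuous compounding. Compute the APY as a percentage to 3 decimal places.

2.881%

With continuous compounding, EAR = e^0.0284 − 1.
e^0.0284 = 1.028807, so EAR = 0.028807 = 2.881%.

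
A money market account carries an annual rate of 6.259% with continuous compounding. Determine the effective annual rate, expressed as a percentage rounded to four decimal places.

With continuous compounding, EAR = e^0.06259 − 1.
e^0.06259 = 1.064590, so EAR = 0.064590 = 6.4590%.

6.4590%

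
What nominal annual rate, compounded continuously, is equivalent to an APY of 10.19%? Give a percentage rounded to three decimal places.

Continuous: nominal r satisfies e^r − 1 = 0.1019.
r = ln(1 + 0.1019) = ln(1.1019) = 0.097036 = 9.704%.

9.704%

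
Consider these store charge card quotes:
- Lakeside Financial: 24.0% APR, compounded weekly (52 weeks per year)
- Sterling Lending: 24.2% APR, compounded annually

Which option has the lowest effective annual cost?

Lakeside Financial: (1 + 0.240/52)^52 − 1 = 27.055%
Sterling Lending: compounded annually, EAR = 24.200%
The lowest effective annual rate is Sterling Lending at 24.200%.

Sterling Lending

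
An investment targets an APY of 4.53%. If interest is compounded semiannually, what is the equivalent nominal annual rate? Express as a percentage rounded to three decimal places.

4.480%

(1 + r/2)^2 − 1 = 0.0453, so 1 + r/2 = 1.0453^(1/2).
r/2 = 0.022399, so r = 0.044798 = 4.480%.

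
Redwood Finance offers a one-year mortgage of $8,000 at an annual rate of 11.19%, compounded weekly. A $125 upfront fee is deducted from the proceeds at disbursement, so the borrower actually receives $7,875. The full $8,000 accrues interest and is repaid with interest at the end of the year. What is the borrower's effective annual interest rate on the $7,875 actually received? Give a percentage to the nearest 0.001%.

Amount owed after one year: 8,000 × (1 + 0.1119/52)^52 = 8,000 × 1.118267 = $8,946.13.
Effective rate on net proceeds: 8,946.13 / 7,875 − 1 = 0.136017 = 13.602%.

13.602%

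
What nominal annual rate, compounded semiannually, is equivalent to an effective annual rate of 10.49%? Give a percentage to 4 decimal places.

(1 + r/2)^2 − 1 = 0.1049, so 1 + r/2 = 1.1049^(1/2).
r/2 = 0.051142, so r = 0.102284 = 10.2284%.

10.2284%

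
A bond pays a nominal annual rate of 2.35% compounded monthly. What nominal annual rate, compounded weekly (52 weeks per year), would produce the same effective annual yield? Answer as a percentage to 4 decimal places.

2.3482%

EAR = (1 + 0.0235/12)^12 − 1 = 0.023755.
Solve (1 + r/52)^52 = 1.023755: r/52 = 1.023755^(1/52) − 1 = 0.000452, so r = 0.023482 = 2.3482%.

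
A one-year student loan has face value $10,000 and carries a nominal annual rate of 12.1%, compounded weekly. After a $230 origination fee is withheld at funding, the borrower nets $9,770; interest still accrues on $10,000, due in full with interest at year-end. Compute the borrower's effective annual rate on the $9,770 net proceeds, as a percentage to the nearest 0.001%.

Amount owed after one year: 10,000 × (1 + 0.121/52)^52 = 10,000 × 1.128466 = $11,284.66.
Effective rate on net proceeds: 11,284.66 / 9,770 − 1 = 0.155032 = 15.503%.

15.503%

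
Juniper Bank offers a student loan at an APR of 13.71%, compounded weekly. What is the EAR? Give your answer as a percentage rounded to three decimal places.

EAR = (1 + 0.1371/52)^52 − 1.
= (1 + 0.002637)^52 − 1 = 1.146736 − 1 = 14.674%.

14.674%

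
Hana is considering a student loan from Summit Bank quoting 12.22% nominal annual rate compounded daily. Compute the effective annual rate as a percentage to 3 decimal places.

12.996%

EAR = (1 + 0.1222/365)^365 − 1.
= 1.129957 − 1 = 12.996%.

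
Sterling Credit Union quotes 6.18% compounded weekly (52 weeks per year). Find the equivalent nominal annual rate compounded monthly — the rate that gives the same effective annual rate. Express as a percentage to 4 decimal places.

6.1923%

EAR = (1 + 0.0618/52)^52 − 1 = 0.063711.
Solve (1 + r/12)^12 = 1.063711: r/12 = 1.063711^(1/12) − 1 = 0.005160, so r = 0.061923 = 6.1923%.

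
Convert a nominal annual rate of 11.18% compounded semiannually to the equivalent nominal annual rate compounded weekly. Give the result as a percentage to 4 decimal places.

EAR = (1 + 0.1118/2)^2 − 1 = 0.114925.
Solve (1 + r/52)^52 = 1.114925: r/52 = 1.114925^(1/52) − 1 = 0.002094, so r = 0.108901 = 10.8901%.

10.8901%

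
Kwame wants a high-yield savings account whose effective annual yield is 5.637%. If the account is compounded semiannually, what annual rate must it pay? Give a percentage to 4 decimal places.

(1 + r/2)^2 − 1 = 0.05637, so 1 + r/2 = 1.05637^(1/2).
r/2 = 0.027799, so r = 0.055597 = 5.5597%.

5.5597%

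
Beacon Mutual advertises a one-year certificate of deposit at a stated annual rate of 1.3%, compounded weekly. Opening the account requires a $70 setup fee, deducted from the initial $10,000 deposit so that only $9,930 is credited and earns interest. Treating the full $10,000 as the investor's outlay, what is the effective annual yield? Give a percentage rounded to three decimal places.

0.599%

Value after one year: 9,930 × (1 + 0.013/52)^52 = 9,930 × 1.013083 = $10,059.92.
Effective yield on the $10,000 outlay: 10,059.92 / 10,000 − 1 = 0.005992 = 0.599%.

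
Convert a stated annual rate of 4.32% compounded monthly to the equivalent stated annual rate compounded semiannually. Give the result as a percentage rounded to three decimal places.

4.359%

EAR = (1 + 0.0432/12)^12 − 1 = 0.044066.
Solve (1 + r/2)^2 = 1.044066: r/2 = 1.044066^(1/2) − 1 = 0.021795, so r = 0.043591 = 4.359%.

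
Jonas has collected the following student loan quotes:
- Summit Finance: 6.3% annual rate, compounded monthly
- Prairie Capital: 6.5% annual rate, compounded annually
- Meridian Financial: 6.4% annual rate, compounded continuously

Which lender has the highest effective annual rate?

Meridian Financial

Summit Finance: (1 + 0.063/12)^12 − 1 = 6.485%
Prairie Capital: compounded annually, EAR = 6.500%
Meridian Financial: e^0.064 − 1 = 6.609%
The highest effective annual rate is Meridian Financial at 6.609%.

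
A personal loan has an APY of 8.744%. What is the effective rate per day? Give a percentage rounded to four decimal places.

0.0230%

The per-day rate i satisfies (1 + i)^365 = 1 + 0.08744.
i = 1.08744^(1/365) − 1 = 0.0002297 = 0.0230%.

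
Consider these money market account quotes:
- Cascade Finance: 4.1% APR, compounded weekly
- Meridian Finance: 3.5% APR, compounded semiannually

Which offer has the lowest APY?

Cascade Finance: (1 + 0.041/52)^52 − 1 = 4.184%
Meridian Finance: (1 + 0.035/2)^2 − 1 = 3.531%
The lowest effective annual rate is Meridian Finance at 3.531%.

Meridian Finance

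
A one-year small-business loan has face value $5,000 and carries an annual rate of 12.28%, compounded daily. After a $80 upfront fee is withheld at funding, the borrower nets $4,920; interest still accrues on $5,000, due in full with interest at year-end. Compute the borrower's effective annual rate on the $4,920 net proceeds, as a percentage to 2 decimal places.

14.90%

Amount owed after one year: 5,000 × (1 + 0.1228/365)^365 = 5,000 × 1.130635 = $5,653.17.
Effective rate on net proceeds: 5,653.17 / 4,920 − 1 = 0.149019 = 14.90%.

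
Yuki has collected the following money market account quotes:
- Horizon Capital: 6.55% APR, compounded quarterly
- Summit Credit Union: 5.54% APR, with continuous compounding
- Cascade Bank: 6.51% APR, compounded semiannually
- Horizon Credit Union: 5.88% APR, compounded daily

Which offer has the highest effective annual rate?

Horizon Capital: (1 + 0.0655/4)^4 − 1 = 6.713%
Summit Credit Union: e^0.0554 − 1 = 5.696%
Cascade Bank: (1 + 0.0651/2)^2 − 1 = 6.616%
Horizon Credit Union: (1 + 0.0588/365)^365 − 1 = 6.056%
The highest effective annual rate is Horizon Capital at 6.713%.

Horizon Capital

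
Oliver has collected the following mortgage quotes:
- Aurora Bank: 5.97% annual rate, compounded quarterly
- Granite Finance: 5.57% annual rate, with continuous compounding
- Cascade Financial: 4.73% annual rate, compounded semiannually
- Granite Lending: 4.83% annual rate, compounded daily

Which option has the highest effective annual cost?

Aurora Bank: (1 + 0.0597/4)^4 − 1 = 6.105%
Granite Finance: e^0.0557 − 1 = 5.728%
Cascade Financial: (1 + 0.0473/2)^2 − 1 = 4.786%
Granite Lending: (1 + 0.0483/365)^365 − 1 = 4.948%
The highest effective annual rate is Aurora Bank at 6.105%.

Aurora Bank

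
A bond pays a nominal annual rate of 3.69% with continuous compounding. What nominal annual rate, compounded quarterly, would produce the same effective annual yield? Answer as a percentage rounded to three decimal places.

EAR under continuous compounding: e^0.0369 − 1 = 0.037589.
Solve (1 + r/4)^4 = 1.037589: r/4 = 1.037589^(1/4) − 1 = 0.009268, so r = 0.037071 = 3.707%.

3.707%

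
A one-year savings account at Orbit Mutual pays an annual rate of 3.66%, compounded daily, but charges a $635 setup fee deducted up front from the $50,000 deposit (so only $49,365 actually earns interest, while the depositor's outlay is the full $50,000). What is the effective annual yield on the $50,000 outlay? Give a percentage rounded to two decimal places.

Value after one year: 49,365 × (1 + 0.0366/365)^365 = 49,365 × 1.037276 = $51,205.14.
Effective yield on the $50,000 outlay: 51,205.14 / 50,000 − 1 = 0.024103 = 2.41%.

2.41%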